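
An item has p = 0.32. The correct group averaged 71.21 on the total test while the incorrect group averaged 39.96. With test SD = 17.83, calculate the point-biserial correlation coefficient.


q = 1 - p = 0.68
rpb = ((M1 - M0) / SD) * sqrt(p * q)
rpb = ((71.21 - 39.96) / 17.83) * sqrt(0.32 * 0.68)
rpb = 0.8176

0.8176


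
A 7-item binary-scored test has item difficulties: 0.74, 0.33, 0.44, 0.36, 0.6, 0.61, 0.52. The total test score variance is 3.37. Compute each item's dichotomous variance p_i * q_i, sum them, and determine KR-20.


For each item, compute p_i * q_i:
  Item 1: 0.74 * 0.26 = 0.1924
  Item 2: 0.33 * 0.67 = 0.2211
  Item 3: 0.44 * 0.56 = 0.2464
  Item 4: 0.36 * 0.64 = 0.2304
  Item 5: 0.6 * 0.4 = 0.24
  Item 6: 0.61 * 0.39 = 0.2379
  Item 7: 0.52 * 0.48 = 0.2496
Sum(p_i * q_i) = 0.1924 + 0.2211 + 0.2464 + 0.2304 + 0.24 + 0.2379 + 0.2496 = 1.6178
KR-20 = (k/(k-1)) * (1 - Sum(p_i*q_i) / Var_total)
= (7/6) * (1 - 1.6178/3.37)
= 1.1667 * 0.5199
KR-20 = 0.6066

0.6066


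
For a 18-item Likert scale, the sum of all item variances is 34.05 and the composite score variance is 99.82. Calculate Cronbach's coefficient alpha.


alpha = (k/(k-1)) * (1 - sum(si^2)/s_total^2)
= (18/17) * (1 - 34.05/99.82)
alpha = 0.6976

0.6976


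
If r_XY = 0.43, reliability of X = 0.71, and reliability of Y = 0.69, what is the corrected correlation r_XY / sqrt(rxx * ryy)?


r_corrected = rxy / sqrt(rxx * ryy)
= 0.43 / sqrt(0.71 * 0.69)
= 0.43 / sqrt(0.4899)
= 0.43 / 0.699929
r_corrected = 0.6143

0.6143


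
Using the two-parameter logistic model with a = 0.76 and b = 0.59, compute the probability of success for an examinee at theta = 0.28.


a*(theta - b) = 0.76 * (0.28 - 0.59) = -0.2356
exp(--0.2356) = 1.2657
P = 1 / (1 + 1.2657)
P = 0.4414

0.4414


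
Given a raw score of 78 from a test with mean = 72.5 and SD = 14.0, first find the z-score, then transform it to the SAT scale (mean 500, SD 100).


z = (X - mean) / SD = (78 - 72.5) / 14.0
z = 5.5 / 14.0
z = 0.3929
SAT-scale = SAT = 500 + 100z
Carry z at full precision (z = 5.5 / 14.0) into the conversion:
SAT-scale = 500 + 100 * (5.5 / 14.0) = 500 + 550 / 14.0
SAT-scale = 500 + 39.2857
SAT-scale = 539.2857

539.2857


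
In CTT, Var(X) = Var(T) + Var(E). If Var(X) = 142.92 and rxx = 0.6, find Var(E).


var_true = rxx * var_obs = 0.6 * 142.92 = 85.752
var_error = var_obs - var_true
var_error = 142.92 - 85.752
var_error = 57.168

57.168


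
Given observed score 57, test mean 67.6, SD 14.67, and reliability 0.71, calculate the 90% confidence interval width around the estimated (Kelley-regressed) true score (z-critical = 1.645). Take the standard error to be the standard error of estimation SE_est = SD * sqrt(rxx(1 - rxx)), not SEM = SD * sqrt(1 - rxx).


True score estimate = 0.71*57 + 0.29*67.6 = 60.074
SE_est = SD * sqrt(rxx * (1 - rxx)) = 14.67 * sqrt(0.71 * 0.29) = 14.67 * sqrt(0.2059) = 6.656689
CI = T_est +/- z * SE_est, so width = 2 * z * SE_est = 2 * 1.645 * 6.656689
Width = 21.9005

21.9005


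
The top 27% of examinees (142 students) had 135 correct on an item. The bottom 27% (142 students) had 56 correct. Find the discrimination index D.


p_upper = 135/142 = 0.9507
p_lower = 56/142 = 0.3944
D = 0.9507 - 0.3944 = 0.5563

0.5563


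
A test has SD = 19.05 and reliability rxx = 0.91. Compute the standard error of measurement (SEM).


SEM = SD * sqrt(1 - rxx)
SEM = 19.05 * sqrt(1 - 0.91)
SEM = 19.05 * sqrt(0.09) = 19.05 * 0.3
SEM = 5.715

5.715


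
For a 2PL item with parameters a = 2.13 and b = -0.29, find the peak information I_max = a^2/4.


For 2PL, max info at theta = b = -0.29
I_max = a^2 / 4 = 2.13^2 / 4
= 4.5369 / 4
I_max = 1.1342

1.1342


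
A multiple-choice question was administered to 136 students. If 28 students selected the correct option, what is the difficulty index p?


Item difficulty p = number correct / total examinees
p = 28 / 136
p = 0.2059

0.2059


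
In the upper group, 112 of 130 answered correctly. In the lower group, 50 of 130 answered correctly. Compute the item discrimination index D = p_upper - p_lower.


p_upper = 112/130 = 0.8615
p_lower = 50/130 = 0.3846
D = 0.8615 - 0.3846 = 0.4769

0.4769


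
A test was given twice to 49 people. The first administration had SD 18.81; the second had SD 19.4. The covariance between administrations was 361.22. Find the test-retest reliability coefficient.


r = cov(X,Y) / (SD_X * SD_Y)
r = 361.22 / (18.81 * 19.4)
r = 361.22 / 364.914
r = 0.9899

0.9899


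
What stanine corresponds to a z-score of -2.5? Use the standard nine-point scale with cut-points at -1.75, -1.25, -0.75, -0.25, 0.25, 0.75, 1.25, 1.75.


Stanine boundaries: [-1.75, -1.25, -0.75, -0.25, 0.25, 0.75, 1.25, 1.75]
z = -2.5
Check each boundary:
  z < -1.75
  z < -1.25
  z < -0.75
  z < -0.25
  z < 0.25
  z < 0.75
  z < 1.25
  z < 1.75
Highest qualifying boundary gives stanine = 1

1


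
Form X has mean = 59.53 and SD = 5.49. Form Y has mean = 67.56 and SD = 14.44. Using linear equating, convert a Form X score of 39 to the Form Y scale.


slope = SD_Y / SD_X = 14.44 / 5.49 ~ 2.6302
intercept = mean_Y - slope * mean_X = 67.56 - (14.44 / 5.49) * 59.53 ~ -89.018
Y = slope * X + intercept. To avoid rounding drift from the rounded slope/intercept, evaluate the equivalent form Y = mean_Y + SD_Y * (X - mean_X) / SD_X at full precision:
Y = 67.56 + 14.44 * (39 - 59.53) / 5.49
Y = 67.56 - 14.44 * 20.53 / 5.49
Y = 67.56 - 296.4532 / 5.49
Y = 67.56 - 53.9988
Y = 13.5612

13.5612


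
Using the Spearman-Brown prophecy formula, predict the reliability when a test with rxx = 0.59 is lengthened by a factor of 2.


r_new = (n * rxx) / (1 + (n-1) * rxx)
r_new = (2 * 0.59) / (1 + 1 * 0.59)
r_new = 1.18 / 1.59
r_new = 0.7421

0.7421


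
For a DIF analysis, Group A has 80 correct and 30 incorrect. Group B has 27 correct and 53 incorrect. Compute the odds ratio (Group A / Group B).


Odds_A = 80/30 = 2.6667
Odds_B = 27/53 = 0.5094
OR = Odds_A / Odds_B = 2.6667 / 0.5094
Exactly, OR = (80 * 53) / (30 * 27) = 4240 / 810
OR = 5.2346

5.2346


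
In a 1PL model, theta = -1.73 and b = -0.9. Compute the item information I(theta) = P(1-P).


P = 1/(1+exp(-(-1.73--0.9))) = 0.3036
I = P*(1-P) = 0.3036 * 0.6964
I = 0.2114

0.2114


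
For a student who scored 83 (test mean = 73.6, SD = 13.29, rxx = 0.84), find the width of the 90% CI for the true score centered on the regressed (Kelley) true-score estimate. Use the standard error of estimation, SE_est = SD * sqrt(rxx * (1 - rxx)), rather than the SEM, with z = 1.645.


True score estimate = 0.84*83 + 0.16*73.6 = 81.496
SE_est = SD * sqrt(rxx * (1 - rxx)) = 13.29 * sqrt(0.84 * 0.16) = 13.29 * sqrt(0.1344) = 4.872194
CI = T_est +/- z * SE_est, so width = 2 * z * SE_est = 2 * 1.645 * 4.872194
Width = 16.0295

16.0295


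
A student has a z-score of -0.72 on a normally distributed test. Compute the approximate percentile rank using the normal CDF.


CDF(z) = 0.5 * (1 + erf(z/sqrt(2)))
erf(-0.5091) = -0.5285
CDF = 0.2358
Percentile rank = 0.2358 * 100 = 23.58

23.58


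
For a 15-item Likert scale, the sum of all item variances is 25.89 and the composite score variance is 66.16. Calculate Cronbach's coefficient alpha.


alpha = (k/(k-1)) * (1 - sum(si^2)/s_total^2)
= (15/14) * (1 - 25.89/66.16)
alpha = 0.6522

0.6522


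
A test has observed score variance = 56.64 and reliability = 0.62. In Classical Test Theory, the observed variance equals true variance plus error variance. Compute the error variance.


var_true = rxx * var_obs = 0.62 * 56.64 = 35.1168
var_error = var_obs - var_true
var_error = 56.64 - 35.1168
var_error = 21.5232

21.5232


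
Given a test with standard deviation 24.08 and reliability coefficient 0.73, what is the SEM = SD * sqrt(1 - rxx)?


SEM = SD * sqrt(1 - rxx)
SEM = 24.08 * sqrt(1 - 0.73)
SEM = 24.08 * sqrt(0.27) = 24.08 * 0.519615
SEM = 12.5123

12.5123


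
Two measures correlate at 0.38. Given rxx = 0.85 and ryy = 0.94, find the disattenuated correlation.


r_corrected = rxy / sqrt(rxx * ryy)
= 0.38 / sqrt(0.85 * 0.94)
= 0.38 / sqrt(0.799)
= 0.38 / 0.893868
r_corrected = 0.4251

0.4251


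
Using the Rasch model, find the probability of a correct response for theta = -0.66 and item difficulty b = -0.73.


theta - b = -0.66 - -0.73 = 0.07
exp(-(theta - b)) = exp(-0.07) = 0.9324
P = 1 / (1 + 0.9324)
P = 0.5175

0.5175


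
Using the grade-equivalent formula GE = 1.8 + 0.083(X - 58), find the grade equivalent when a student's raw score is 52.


raw - median = 52 - 58 = -6
slope * diff = 0.083 * -6 = -0.498
GE = 1.8 + -0.498
GE = 1.302

1.302


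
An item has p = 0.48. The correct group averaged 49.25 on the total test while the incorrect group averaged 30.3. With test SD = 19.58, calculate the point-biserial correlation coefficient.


q = 1 - p = 0.52
rpb = ((M1 - M0) / SD) * sqrt(p * q)
rpb = ((49.25 - 30.3) / 19.58) * sqrt(0.48 * 0.52)
rpb = 0.4835

0.4835


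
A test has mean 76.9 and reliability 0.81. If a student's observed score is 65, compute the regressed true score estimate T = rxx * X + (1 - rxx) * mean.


T_est = rxx * X + (1 - rxx) * mean
T_est = 0.81 * 65 + 0.19 * 76.9
T_est = 52.65 + 14.611
T_est = 67.261

67.261


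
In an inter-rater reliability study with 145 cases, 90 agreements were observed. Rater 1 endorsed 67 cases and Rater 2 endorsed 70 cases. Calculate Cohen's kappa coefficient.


P_o = 90/145 = 0.62069
P_e = (67*70 + 78*75) / 21025 = 0.501308
kappa = (P_o - P_e) / (1 - P_e)
kappa = (0.62069 - 0.501308) / (1 - 0.501308)
kappa = 0.2394

0.2394


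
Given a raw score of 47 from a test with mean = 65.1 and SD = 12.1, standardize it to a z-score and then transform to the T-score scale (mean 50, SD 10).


z = (X - mean) / SD = (47 - 65.1) / 12.1
z = -18.1 / 12.1
z = -1.4959
T-score = T = 50 + 10z
Carry z at full precision (z = -18.1 / 12.1) into the conversion:
T-score = 50 + 10 * (-18.1 / 12.1) = 50 + -181 / 12.1
T-score = 50 + -14.9587
T-score = 35.0413

35.0413


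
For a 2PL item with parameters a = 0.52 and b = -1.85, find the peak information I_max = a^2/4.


For 2PL, max info at theta = b = -1.85
I_max = a^2 / 4 = 0.52^2 / 4
= 0.2704 / 4
I_max = 0.0676

0.0676


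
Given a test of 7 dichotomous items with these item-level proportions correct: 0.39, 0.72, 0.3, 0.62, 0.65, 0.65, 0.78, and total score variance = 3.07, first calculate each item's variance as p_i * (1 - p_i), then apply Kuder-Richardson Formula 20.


For each item, compute p_i * q_i:
  Item 1: 0.39 * 0.61 = 0.2379
  Item 2: 0.72 * 0.28 = 0.2016
  Item 3: 0.3 * 0.7 = 0.21
  Item 4: 0.62 * 0.38 = 0.2356
  Item 5: 0.65 * 0.35 = 0.2275
  Item 6: 0.65 * 0.35 = 0.2275
  Item 7: 0.78 * 0.22 = 0.1716
Sum(p_i * q_i) = 0.2379 + 0.2016 + 0.21 + 0.2356 + 0.2275 + 0.2275 + 0.1716 = 1.5117
KR-20 = (k/(k-1)) * (1 - Sum(p_i*q_i) / Var_total)
= (7/6) * (1 - 1.5117/3.07)
= 1.1667 * 0.5076
KR-20 = 0.5922

0.5922


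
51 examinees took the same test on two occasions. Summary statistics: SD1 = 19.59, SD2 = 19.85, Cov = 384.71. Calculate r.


r = cov(X,Y) / (SD_X * SD_Y)
r = 384.71 / (19.59 * 19.85)
r = 384.71 / 388.8615
r = 0.9893

0.9893


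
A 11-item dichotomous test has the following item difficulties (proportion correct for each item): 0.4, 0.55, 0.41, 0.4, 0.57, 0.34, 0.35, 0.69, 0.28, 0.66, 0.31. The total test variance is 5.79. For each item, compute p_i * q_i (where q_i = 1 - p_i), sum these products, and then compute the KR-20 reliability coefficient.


For each item, compute p_i * q_i:
  Item 1: 0.4 * 0.6 = 0.24
  Item 2: 0.55 * 0.45 = 0.2475
  Item 3: 0.41 * 0.59 = 0.2419
  Item 4: 0.4 * 0.6 = 0.24
  Item 5: 0.57 * 0.43 = 0.2451
  Item 6: 0.34 * 0.66 = 0.2244
  Item 7: 0.35 * 0.65 = 0.2275
  Item 8: 0.69 * 0.31 = 0.2139
  Item 9: 0.28 * 0.72 = 0.2016
  Item 10: 0.66 * 0.34 = 0.2244
  Item 11: 0.31 * 0.69 = 0.2139
Sum(p_i * q_i) = 0.24 + 0.2475 + 0.2419 + 0.24 + 0.2451 + 0.2244 + 0.2275 + 0.2139 + 0.2016 + 0.2244 + 0.2139 = 2.5202
KR-20 = (k/(k-1)) * (1 - Sum(p_i*q_i) / Var_total)
= (11/10) * (1 - 2.5202/5.79)
= 1.1 * 0.5647
KR-20 = 0.6212

0.6212


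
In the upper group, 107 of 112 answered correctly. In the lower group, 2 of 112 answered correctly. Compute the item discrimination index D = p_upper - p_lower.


p_upper = 107/112 = 0.9554
p_lower = 2/112 = 0.0179
D = 0.9554 - 0.0179 = 0.9375

0.9375


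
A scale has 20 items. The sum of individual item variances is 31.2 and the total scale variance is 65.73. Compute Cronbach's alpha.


alpha = (k/(k-1)) * (1 - sum(si^2)/s_total^2)
= (20/19) * (1 - 31.2/65.73)
alpha = 0.553

0.553


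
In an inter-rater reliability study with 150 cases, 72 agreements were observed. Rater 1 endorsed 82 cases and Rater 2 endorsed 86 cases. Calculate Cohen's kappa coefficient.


P_o = 72/150 = 0.48
P_e = (82*86 + 68*64) / 22500 = 0.506844
kappa = (P_o - P_e) / (1 - P_e)
kappa = (0.48 - 0.506844) / (1 - 0.506844)
kappa = -0.0544

-0.0544


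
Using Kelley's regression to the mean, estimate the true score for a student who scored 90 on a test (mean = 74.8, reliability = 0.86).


T_est = rxx * X + (1 - rxx) * mean
T_est = 0.86 * 90 + 0.14 * 74.8
T_est = 77.4 + 10.472
T_est = 87.872

87.872


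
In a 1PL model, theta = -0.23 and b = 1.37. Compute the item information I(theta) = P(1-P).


P = 1/(1+exp(-(-0.23-1.37))) = 0.168
I = P*(1-P) = 0.168 * 0.832
I = 0.1398

0.1398


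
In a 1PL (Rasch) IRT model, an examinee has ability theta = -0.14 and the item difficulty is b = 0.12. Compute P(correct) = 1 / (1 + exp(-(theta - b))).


theta - b = -0.14 - 0.12 = -0.26
exp(-(theta - b)) = exp(0.26) = 1.2969
P = 1 / (1 + 1.2969)
P = 0.4354

0.4354


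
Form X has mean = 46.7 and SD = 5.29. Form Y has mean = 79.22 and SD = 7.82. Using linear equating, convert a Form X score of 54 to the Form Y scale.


slope = SD_Y / SD_X = 7.82 / 5.29 ~ 1.4783
intercept = mean_Y - slope * mean_X = 79.22 - (7.82 / 5.29) * 46.7 ~ 10.1852
Y = slope * X + intercept. To avoid rounding drift from the rounded slope/intercept, evaluate the equivalent form Y = mean_Y + SD_Y * (X - mean_X) / SD_X at full precision:
Y = 79.22 + 7.82 * (54 - 46.7) / 5.29
Y = 79.22 + 7.82 * 7.3 / 5.29
Y = 79.22 + 57.086 / 5.29
Y = 79.22 + 10.7913
Y = 90.0113

90.0113


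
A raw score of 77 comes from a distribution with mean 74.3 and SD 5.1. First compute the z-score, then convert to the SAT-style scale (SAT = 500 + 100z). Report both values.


z = (X - mean) / SD = (77 - 74.3) / 5.1
z = 2.7 / 5.1
z = 0.5294
SAT-scale = SAT = 500 + 100z
Carry z at full precision (z = 2.7 / 5.1) into the conversion:
SAT-scale = 500 + 100 * (2.7 / 5.1) = 500 + 270 / 5.1
SAT-scale = 500 + 52.9412
SAT-scale = 552.9412

552.9412


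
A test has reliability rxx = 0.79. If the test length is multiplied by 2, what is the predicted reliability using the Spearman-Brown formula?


r_new = (n * rxx) / (1 + (n-1) * rxx)
r_new = (2 * 0.79) / (1 + 1 * 0.79)
r_new = 1.58 / 1.79
r_new = 0.8827

0.8827


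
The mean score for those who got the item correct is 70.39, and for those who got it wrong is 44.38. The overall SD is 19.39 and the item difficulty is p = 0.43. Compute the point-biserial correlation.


q = 1 - p = 0.57
rpb = ((M1 - M0) / SD) * sqrt(p * q)
rpb = ((70.39 - 44.38) / 19.39) * sqrt(0.43 * 0.57)
rpb = 0.6641

0.6641


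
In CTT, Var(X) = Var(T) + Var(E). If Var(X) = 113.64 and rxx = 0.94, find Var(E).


var_true = rxx * var_obs = 0.94 * 113.64 = 106.8216
var_error = var_obs - var_true
var_error = 113.64 - 106.8216
var_error = 6.8184

6.8184


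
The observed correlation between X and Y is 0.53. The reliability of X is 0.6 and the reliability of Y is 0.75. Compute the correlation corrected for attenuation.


r_corrected = rxy / sqrt(rxx * ryy)
= 0.53 / sqrt(0.6 * 0.75)
= 0.53 / sqrt(0.45)
= 0.53 / 0.67082
r_corrected = 0.7901

0.7901


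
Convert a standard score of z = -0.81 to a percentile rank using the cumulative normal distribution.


CDF(z) = 0.5 * (1 + erf(z/sqrt(2)))
erf(-0.5728) = -0.5821
CDF = 0.209
Percentile rank = 0.209 * 100 = 20.9

20.9


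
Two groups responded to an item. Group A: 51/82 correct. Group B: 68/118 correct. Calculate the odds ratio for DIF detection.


Odds_A = 51/31 = 1.6452
Odds_B = 68/50 = 1.36
OR = Odds_A / Odds_B = 1.6452 / 1.36
Exactly, OR = (51 * 50) / (31 * 68) = 2550 / 2108
OR = 1.2097

1.2097


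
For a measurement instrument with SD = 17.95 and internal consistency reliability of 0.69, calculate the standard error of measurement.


SEM = SD * sqrt(1 - rxx)
SEM = 17.95 * sqrt(1 - 0.69)
SEM = 17.95 * sqrt(0.31) = 17.95 * 0.556776
SEM = 9.9941

9.9941


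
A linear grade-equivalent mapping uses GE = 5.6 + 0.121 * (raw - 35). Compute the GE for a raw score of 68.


raw - median = 68 - 35 = 33
slope * diff = 0.121 * 33 = 3.993
GE = 5.6 + 3.993
GE = 9.593

9.593


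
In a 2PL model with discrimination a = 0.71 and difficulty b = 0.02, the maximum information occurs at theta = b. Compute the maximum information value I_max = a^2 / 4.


For 2PL, max info at theta = b = 0.02
I_max = a^2 / 4 = 0.71^2 / 4
= 0.5041 / 4
I_max = 0.126

0.126


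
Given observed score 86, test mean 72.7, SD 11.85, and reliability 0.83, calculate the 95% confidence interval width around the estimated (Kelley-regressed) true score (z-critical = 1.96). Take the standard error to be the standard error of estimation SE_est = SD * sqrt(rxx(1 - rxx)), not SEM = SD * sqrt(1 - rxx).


True score estimate = 0.83*86 + 0.17*72.7 = 83.739
SE_est = SD * sqrt(rxx * (1 - rxx)) = 11.85 * sqrt(0.83 * 0.17) = 11.85 * sqrt(0.1411) = 4.451249
CI = T_est +/- z * SE_est, so width = 2 * z * SE_est = 2 * 1.96 * 4.451249
Width = 17.4489

17.4489


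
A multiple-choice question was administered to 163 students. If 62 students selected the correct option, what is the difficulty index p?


Item difficulty p = number correct / total examinees
p = 62 / 163
p = 0.3804

0.3804


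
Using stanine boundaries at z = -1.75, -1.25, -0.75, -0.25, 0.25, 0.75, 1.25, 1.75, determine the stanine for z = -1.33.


Stanine boundaries: [-1.75, -1.25, -0.75, -0.25, 0.25, 0.75, 1.25, 1.75]
z = -1.33
Check each boundary:
  z >= -1.75 -> could be stanine 2
  z < -1.25
  z < -0.75
  z < -0.25
  z < 0.25
  z < 0.75
  z < 1.25
  z < 1.75
Highest qualifying boundary gives stanine = 2

2


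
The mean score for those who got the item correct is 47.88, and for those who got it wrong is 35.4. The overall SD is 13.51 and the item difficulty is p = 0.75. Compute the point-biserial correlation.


q = 1 - p = 0.25
rpb = ((M1 - M0) / SD) * sqrt(p * q)
rpb = ((47.88 - 35.4) / 13.51) * sqrt(0.75 * 0.25)
rpb = 0.4

0.4


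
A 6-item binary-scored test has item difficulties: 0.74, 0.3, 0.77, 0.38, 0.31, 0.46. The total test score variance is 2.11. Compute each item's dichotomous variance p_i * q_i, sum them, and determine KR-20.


For each item, compute p_i * q_i:
  Item 1: 0.74 * 0.26 = 0.1924
  Item 2: 0.3 * 0.7 = 0.21
  Item 3: 0.77 * 0.23 = 0.1771
  Item 4: 0.38 * 0.62 = 0.2356
  Item 5: 0.31 * 0.69 = 0.2139
  Item 6: 0.46 * 0.54 = 0.2484
Sum(p_i * q_i) = 0.1924 + 0.21 + 0.1771 + 0.2356 + 0.2139 + 0.2484 = 1.2774
KR-20 = (k/(k-1)) * (1 - Sum(p_i*q_i) / Var_total)
= (6/5) * (1 - 1.2774/2.11)
= 1.2 * 0.3946
KR-20 = 0.4735

0.4735


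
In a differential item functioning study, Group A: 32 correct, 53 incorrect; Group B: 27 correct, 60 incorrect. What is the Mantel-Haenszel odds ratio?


Odds_A = 32/53 = 0.6038
Odds_B = 27/60 = 0.45
OR = Odds_A / Odds_B = 0.6038 / 0.45
Exactly, OR = (32 * 60) / (53 * 27) = 1920 / 1431
OR = 1.3417

1.3417


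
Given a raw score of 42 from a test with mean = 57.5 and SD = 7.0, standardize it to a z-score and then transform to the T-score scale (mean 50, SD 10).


z = (X - mean) / SD = (42 - 57.5) / 7.0
z = -15.5 / 7.0
z = -2.2143
T-score = T = 50 + 10z
Carry z at full precision (z = -15.5 / 7.0) into the conversion:
T-score = 50 + 10 * (-15.5 / 7.0) = 50 + -155 / 7.0
T-score = 50 + -22.1429
T-score = 27.8571

27.8571


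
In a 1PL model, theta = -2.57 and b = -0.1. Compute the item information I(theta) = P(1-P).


P = 1/(1+exp(-(-2.57--0.1))) = 0.078
I = P*(1-P) = 0.078 * 0.922
I = 0.0719

0.0719


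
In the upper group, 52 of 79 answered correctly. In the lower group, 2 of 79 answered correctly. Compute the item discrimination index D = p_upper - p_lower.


p_upper = 52/79 = 0.6582
p_lower = 2/79 = 0.0253
D = 0.6582 - 0.0253 = 0.6329

0.6329


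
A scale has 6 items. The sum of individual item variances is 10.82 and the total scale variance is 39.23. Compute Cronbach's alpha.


alpha = (k/(k-1)) * (1 - sum(si^2)/s_total^2)
= (6/5) * (1 - 10.82/39.23)
alpha = 0.869

0.869


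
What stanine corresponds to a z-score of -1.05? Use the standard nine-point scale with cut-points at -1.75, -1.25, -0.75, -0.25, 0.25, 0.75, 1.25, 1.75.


Stanine boundaries: [-1.75, -1.25, -0.75, -0.25, 0.25, 0.75, 1.25, 1.75]
z = -1.05
Check each boundary:
  z >= -1.75 -> could be stanine 2
  z >= -1.25 -> could be stanine 3
  z < -0.75
  z < -0.25
  z < 0.25
  z < 0.75
  z < 1.25
  z < 1.75
Highest qualifying boundary gives stanine = 3

3


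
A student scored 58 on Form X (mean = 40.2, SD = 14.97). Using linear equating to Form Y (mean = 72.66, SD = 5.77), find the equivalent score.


slope = SD_Y / SD_X = 5.77 / 14.97 ~ 0.3854
intercept = mean_Y - slope * mean_X = 72.66 - (5.77 / 14.97) * 40.2 ~ 57.1654
Y = slope * X + intercept. To avoid rounding drift from the rounded slope/intercept, evaluate the equivalent form Y = mean_Y + SD_Y * (X - mean_X) / SD_X at full precision:
Y = 72.66 + 5.77 * (58 - 40.2) / 14.97
Y = 72.66 + 5.77 * 17.8 / 14.97
Y = 72.66 + 102.706 / 14.97
Y = 72.66 + 6.8608
Y = 79.5208

79.5208


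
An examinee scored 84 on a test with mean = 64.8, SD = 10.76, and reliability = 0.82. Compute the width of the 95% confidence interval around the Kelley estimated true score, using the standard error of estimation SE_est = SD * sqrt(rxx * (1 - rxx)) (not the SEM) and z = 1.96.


True score estimate = 0.82*84 + 0.18*64.8 = 80.544
SE_est = SD * sqrt(rxx * (1 - rxx)) = 10.76 * sqrt(0.82 * 0.18) = 10.76 * sqrt(0.1476) = 4.133857
CI = T_est +/- z * SE_est, so width = 2 * z * SE_est = 2 * 1.96 * 4.133857
Width = 16.2047

16.2047


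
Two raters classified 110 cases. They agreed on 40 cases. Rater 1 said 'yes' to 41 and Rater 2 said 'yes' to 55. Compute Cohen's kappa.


P_o = 40/110 = 0.363636
P_e = (41*55 + 69*55) / 12100 = 0.5
kappa = (P_o - P_e) / (1 - P_e)
kappa = (0.363636 - 0.5) / (1 - 0.5)
kappa = -0.2727

-0.2727


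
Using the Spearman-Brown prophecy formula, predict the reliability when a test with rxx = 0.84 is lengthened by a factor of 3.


r_new = (n * rxx) / (1 + (n-1) * rxx)
r_new = (3 * 0.84) / (1 + 2 * 0.84)
r_new = 2.52 / 2.68
r_new = 0.9403

0.9403


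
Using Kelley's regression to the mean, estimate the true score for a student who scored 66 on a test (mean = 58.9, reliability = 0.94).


T_est = rxx * X + (1 - rxx) * mean
T_est = 0.94 * 66 + 0.06 * 58.9
T_est = 62.04 + 3.534
T_est = 65.574

65.574


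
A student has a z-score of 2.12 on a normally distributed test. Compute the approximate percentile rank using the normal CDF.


CDF(z) = 0.5 * (1 + erf(z/sqrt(2)))
erf(1.4991) = 0.966
CDF = 0.983
Percentile rank = 0.983 * 100 = 98.3

98.3


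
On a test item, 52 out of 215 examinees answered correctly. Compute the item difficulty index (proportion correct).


Item difficulty p = number correct / total examinees
p = 52 / 215
p = 0.2419

0.2419


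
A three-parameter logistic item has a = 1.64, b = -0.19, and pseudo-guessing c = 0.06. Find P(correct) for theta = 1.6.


logit = 1.64*(1.6 - -0.19) = 2.9356
P* = 1/(1 + exp(-2.9356)) = 0.9496
P = 0.06 + (1 - 0.06) * 0.9496
P = 0.9526

0.9526


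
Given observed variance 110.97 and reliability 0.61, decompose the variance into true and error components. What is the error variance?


var_true = rxx * var_obs = 0.61 * 110.97 = 67.6917
var_error = var_obs - var_true
var_error = 110.97 - 67.6917
var_error = 43.2783

43.2783


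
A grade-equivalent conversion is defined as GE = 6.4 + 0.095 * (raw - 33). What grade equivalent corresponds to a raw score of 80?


raw - median = 80 - 33 = 47
slope * diff = 0.095 * 47 = 4.465
GE = 6.4 + 4.465
GE = 10.865

10.865


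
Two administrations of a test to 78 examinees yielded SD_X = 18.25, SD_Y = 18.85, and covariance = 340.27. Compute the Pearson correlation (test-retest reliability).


r = cov(X,Y) / (SD_X * SD_Y)
r = 340.27 / (18.25 * 18.85)
r = 340.27 / 344.0125
r = 0.9891

0.9891


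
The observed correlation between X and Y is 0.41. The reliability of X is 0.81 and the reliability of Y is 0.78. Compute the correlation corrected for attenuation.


r_corrected = rxy / sqrt(rxx * ryy)
= 0.41 / sqrt(0.81 * 0.78)
= 0.41 / sqrt(0.6318)
= 0.41 / 0.794858
r_corrected = 0.5158

0.5158


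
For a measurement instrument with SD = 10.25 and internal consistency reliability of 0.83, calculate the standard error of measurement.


SEM = SD * sqrt(1 - rxx)
SEM = 10.25 * sqrt(1 - 0.83)
SEM = 10.25 * sqrt(0.17) = 10.25 * 0.412311
SEM = 4.2262

4.2262


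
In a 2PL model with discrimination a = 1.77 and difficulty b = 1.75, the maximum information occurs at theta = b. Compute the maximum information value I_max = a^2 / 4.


For 2PL, max info at theta = b = 1.75
I_max = a^2 / 4 = 1.77^2 / 4
= 3.1329 / 4
I_max = 0.7832

0.7832


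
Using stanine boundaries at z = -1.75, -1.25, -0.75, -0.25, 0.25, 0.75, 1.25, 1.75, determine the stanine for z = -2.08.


Stanine boundaries: [-1.75, -1.25, -0.75, -0.25, 0.25, 0.75, 1.25, 1.75]
z = -2.08
Check each boundary:
  z < -1.75
  z < -1.25
  z < -0.75
  z < -0.25
  z < 0.25
  z < 0.75
  z < 1.25
  z < 1.75
Highest qualifying boundary gives stanine = 1

1


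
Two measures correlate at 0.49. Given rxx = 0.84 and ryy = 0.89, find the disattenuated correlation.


r_corrected = rxy / sqrt(rxx * ryy)
= 0.49 / sqrt(0.84 * 0.89)
= 0.49 / sqrt(0.7476)
= 0.49 / 0.864639
r_corrected = 0.5667

0.5667


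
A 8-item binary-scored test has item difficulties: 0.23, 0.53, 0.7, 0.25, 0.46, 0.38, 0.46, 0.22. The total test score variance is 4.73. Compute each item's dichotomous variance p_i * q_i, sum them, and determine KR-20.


For each item, compute p_i * q_i:
  Item 1: 0.23 * 0.77 = 0.1771
  Item 2: 0.53 * 0.47 = 0.2491
  Item 3: 0.7 * 0.3 = 0.21
  Item 4: 0.25 * 0.75 = 0.1875
  Item 5: 0.46 * 0.54 = 0.2484
  Item 6: 0.38 * 0.62 = 0.2356
  Item 7: 0.46 * 0.54 = 0.2484
  Item 8: 0.22 * 0.78 = 0.1716
Sum(p_i * q_i) = 0.1771 + 0.2491 + 0.21 + 0.1875 + 0.2484 + 0.2356 + 0.2484 + 0.1716 = 1.7277
KR-20 = (k/(k-1)) * (1 - Sum(p_i*q_i) / Var_total)
= (8/7) * (1 - 1.7277/4.73)
= 1.1429 * 0.6347
KR-20 = 0.7254

0.7254


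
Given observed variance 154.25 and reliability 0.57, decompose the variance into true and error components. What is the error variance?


var_true = rxx * var_obs = 0.57 * 154.25 = 87.9225
var_error = var_obs - var_true
var_error = 154.25 - 87.9225
var_error = 66.3275

66.3275


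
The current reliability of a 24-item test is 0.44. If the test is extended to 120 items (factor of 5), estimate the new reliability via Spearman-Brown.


r_new = (n * rxx) / (1 + (n-1) * rxx)
r_new = (5 * 0.44) / (1 + 4 * 0.44)
r_new = 2.2 / 2.76
r_new = 0.7971

0.7971


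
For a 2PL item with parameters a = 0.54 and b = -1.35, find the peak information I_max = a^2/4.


For 2PL, max info at theta = b = -1.35
I_max = a^2 / 4 = 0.54^2 / 4
= 0.2916 / 4
I_max = 0.0729

0.0729


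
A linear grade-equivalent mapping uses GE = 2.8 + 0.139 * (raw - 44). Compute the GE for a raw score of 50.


raw - median = 50 - 44 = 6
slope * diff = 0.139 * 6 = 0.834
GE = 2.8 + 0.834
GE = 3.634

3.634


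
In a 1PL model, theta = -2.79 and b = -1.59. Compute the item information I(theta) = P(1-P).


P = 1/(1+exp(-(-2.79--1.59))) = 0.2315
I = P*(1-P) = 0.2315 * 0.7685
I = 0.1779

0.1779


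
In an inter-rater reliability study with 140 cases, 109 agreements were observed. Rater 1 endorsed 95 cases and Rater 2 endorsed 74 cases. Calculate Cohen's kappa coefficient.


P_o = 109/140 = 0.778571
P_e = (95*74 + 45*66) / 19600 = 0.510204
kappa = (P_o - P_e) / (1 - P_e)
kappa = (0.778571 - 0.510204) / (1 - 0.510204)
kappa = 0.5479

0.5479


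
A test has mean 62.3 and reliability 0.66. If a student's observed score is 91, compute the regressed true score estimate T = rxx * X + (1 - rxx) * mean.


T_est = rxx * X + (1 - rxx) * mean
T_est = 0.66 * 91 + 0.34 * 62.3
T_est = 60.06 + 21.182
T_est = 81.242

81.242


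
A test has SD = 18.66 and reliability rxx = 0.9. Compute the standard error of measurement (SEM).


SEM = SD * sqrt(1 - rxx)
SEM = 18.66 * sqrt(1 - 0.9)
SEM = 18.66 * sqrt(0.1) = 18.66 * 0.316228
SEM = 5.9008

5.9008


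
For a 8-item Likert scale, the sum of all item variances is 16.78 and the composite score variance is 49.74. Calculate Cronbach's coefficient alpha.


alpha = (k/(k-1)) * (1 - sum(si^2)/s_total^2)
= (8/7) * (1 - 16.78/49.74)
alpha = 0.7573

0.7573


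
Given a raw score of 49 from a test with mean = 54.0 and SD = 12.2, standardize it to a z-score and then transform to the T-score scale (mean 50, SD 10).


z = (X - mean) / SD = (49 - 54.0) / 12.2
z = -5.0 / 12.2
z = -0.4098
T-score = T = 50 + 10z
Carry z at full precision (z = -5.0 / 12.2) into the conversion:
T-score = 50 + 10 * (-5.0 / 12.2) = 50 + -50 / 12.2
T-score = 50 + -4.0984
T-score = 45.9016

45.9016


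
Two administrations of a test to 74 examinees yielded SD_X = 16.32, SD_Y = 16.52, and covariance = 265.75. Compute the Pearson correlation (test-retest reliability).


r = cov(X,Y) / (SD_X * SD_Y)
r = 265.75 / (16.32 * 16.52)
r = 265.75 / 269.6064
r = 0.9857

0.9857


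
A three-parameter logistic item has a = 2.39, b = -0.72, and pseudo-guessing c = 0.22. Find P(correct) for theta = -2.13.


logit = 2.39*(-2.13 - -0.72) = -3.3699
P* = 1/(1 + exp(--3.3699)) = 0.0332
P = 0.22 + (1 - 0.22) * 0.0332
P = 0.2459

0.2459


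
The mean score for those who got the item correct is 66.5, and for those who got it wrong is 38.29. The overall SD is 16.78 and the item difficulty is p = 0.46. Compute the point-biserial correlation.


q = 1 - p = 0.54
rpb = ((M1 - M0) / SD) * sqrt(p * q)
rpb = ((66.5 - 38.29) / 16.78) * sqrt(0.46 * 0.54)
rpb = 0.8379

0.8379


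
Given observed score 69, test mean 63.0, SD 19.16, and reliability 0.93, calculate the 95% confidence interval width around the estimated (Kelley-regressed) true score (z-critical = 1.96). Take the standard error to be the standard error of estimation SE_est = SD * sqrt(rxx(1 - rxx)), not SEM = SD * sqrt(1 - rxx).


True score estimate = 0.93*69 + 0.07*63.0 = 68.58
SE_est = SD * sqrt(rxx * (1 - rxx)) = 19.16 * sqrt(0.93 * 0.07) = 19.16 * sqrt(0.0651) = 4.888617
CI = T_est +/- z * SE_est, so width = 2 * z * SE_est = 2 * 1.96 * 4.888617
Width = 19.1634

19.1634


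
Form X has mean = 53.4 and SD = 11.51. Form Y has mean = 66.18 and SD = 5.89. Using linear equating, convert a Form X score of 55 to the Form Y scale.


slope = SD_Y / SD_X = 5.89 / 11.51 ~ 0.5117
intercept = mean_Y - slope * mean_X = 66.18 - (5.89 / 11.51) * 53.4 ~ 38.8537
Y = slope * X + intercept. To avoid rounding drift from the rounded slope/intercept, evaluate the equivalent form Y = mean_Y + SD_Y * (X - mean_X) / SD_X at full precision:
Y = 66.18 + 5.89 * (55 - 53.4) / 11.51
Y = 66.18 + 5.89 * 1.6 / 11.51
Y = 66.18 + 9.424 / 11.51
Y = 66.18 + 0.8188
Y = 66.9988

66.9988


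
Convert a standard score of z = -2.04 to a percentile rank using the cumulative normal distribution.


CDF(z) = 0.5 * (1 + erf(z/sqrt(2)))
erf(-1.4425) = -0.9586
CDF = 0.0207
Percentile rank = 0.0207 * 100 = 2.07

2.07


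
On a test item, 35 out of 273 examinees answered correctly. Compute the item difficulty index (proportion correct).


Item difficulty p = number correct / total examinees
p = 35 / 273
p = 0.1282

0.1282


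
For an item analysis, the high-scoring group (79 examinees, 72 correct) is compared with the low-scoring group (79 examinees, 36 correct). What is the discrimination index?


p_upper = 72/79 = 0.9114
p_lower = 36/79 = 0.4557
D = 0.9114 - 0.4557 = 0.4557

0.4557


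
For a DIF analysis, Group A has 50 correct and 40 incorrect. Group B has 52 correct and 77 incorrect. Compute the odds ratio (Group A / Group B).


Odds_A = 50/40 = 1.25
Odds_B = 52/77 = 0.6753
OR = Odds_A / Odds_B = 1.25 / 0.6753
Exactly, OR = (50 * 77) / (40 * 52) = 3850 / 2080
OR = 1.851

1.851


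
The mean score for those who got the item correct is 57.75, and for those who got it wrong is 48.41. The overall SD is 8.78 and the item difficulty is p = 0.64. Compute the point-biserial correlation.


q = 1 - p = 0.36
rpb = ((M1 - M0) / SD) * sqrt(p * q)
rpb = ((57.75 - 48.41) / 8.78) * sqrt(0.64 * 0.36)
rpb = 0.5106

0.5106


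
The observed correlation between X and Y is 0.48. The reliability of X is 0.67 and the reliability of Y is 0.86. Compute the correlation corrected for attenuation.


r_corrected = rxy / sqrt(rxx * ryy)
= 0.48 / sqrt(0.67 * 0.86)
= 0.48 / sqrt(0.5762)
= 0.48 / 0.759078
r_corrected = 0.6323

0.6323


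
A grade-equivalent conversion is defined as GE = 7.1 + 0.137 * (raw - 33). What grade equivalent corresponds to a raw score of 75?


raw - median = 75 - 33 = 42
slope * diff = 0.137 * 42 = 5.754
GE = 7.1 + 5.754
GE = 12.854

12.854


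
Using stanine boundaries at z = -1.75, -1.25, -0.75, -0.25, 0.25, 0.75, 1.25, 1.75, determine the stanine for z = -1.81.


Stanine boundaries: [-1.75, -1.25, -0.75, -0.25, 0.25, 0.75, 1.25, 1.75]
z = -1.81
Check each boundary:
  z < -1.75
  z < -1.25
  z < -0.75
  z < -0.25
  z < 0.25
  z < 0.75
  z < 1.25
  z < 1.75
Highest qualifying boundary gives stanine = 1

1


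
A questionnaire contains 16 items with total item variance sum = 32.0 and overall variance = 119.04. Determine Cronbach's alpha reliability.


alpha = (k/(k-1)) * (1 - sum(si^2)/s_total^2)
= (16/15) * (1 - 32.0/119.04)
alpha = 0.7799

0.7799


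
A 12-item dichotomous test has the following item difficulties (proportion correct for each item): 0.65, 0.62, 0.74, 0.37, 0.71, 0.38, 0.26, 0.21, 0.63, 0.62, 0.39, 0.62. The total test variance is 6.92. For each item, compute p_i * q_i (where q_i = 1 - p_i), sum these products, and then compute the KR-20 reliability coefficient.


For each item, compute p_i * q_i:
  Item 1: 0.65 * 0.35 = 0.2275
  Item 2: 0.62 * 0.38 = 0.2356
  Item 3: 0.74 * 0.26 = 0.1924
  Item 4: 0.37 * 0.63 = 0.2331
  Item 5: 0.71 * 0.29 = 0.2059
  Item 6: 0.38 * 0.62 = 0.2356
  Item 7: 0.26 * 0.74 = 0.1924
  Item 8: 0.21 * 0.79 = 0.1659
  Item 9: 0.63 * 0.37 = 0.2331
  Item 10: 0.62 * 0.38 = 0.2356
  Item 11: 0.39 * 0.61 = 0.2379
  Item 12: 0.62 * 0.38 = 0.2356
Sum(p_i * q_i) = 0.2275 + 0.2356 + 0.1924 + 0.2331 + 0.2059 + 0.2356 + 0.1924 + 0.1659 + 0.2331 + 0.2356 + 0.2379 + 0.2356 = 2.6306
KR-20 = (k/(k-1)) * (1 - Sum(p_i*q_i) / Var_total)
= (12/11) * (1 - 2.6306/6.92)
= 1.0909 * 0.6199
KR-20 = 0.6762

0.6762


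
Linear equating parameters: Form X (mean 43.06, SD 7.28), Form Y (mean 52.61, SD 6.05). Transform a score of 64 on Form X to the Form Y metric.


slope = SD_Y / SD_X = 6.05 / 7.28 ~ 0.831
intercept = mean_Y - slope * mean_X = 52.61 - (6.05 / 7.28) * 43.06 ~ 16.8252
Y = slope * X + intercept. To avoid rounding drift from the rounded slope/intercept, evaluate the equivalent form Y = mean_Y + SD_Y * (X - mean_X) / SD_X at full precision:
Y = 52.61 + 6.05 * (64 - 43.06) / 7.28
Y = 52.61 + 6.05 * 20.94 / 7.28
Y = 52.61 + 126.687 / 7.28
Y = 52.61 + 17.4021
Y = 70.0121

70.0121


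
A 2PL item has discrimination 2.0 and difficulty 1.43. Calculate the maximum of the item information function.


For 2PL, max info at theta = b = 1.43
I_max = a^2 / 4 = 2.0^2 / 4
= 4.0 / 4
I_max = 1.0

1.0


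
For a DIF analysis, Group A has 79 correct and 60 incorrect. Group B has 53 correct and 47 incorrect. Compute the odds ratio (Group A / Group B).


Odds_A = 79/60 = 1.3167
Odds_B = 53/47 = 1.1277
OR = Odds_A / Odds_B = 1.3167 / 1.1277
Exactly, OR = (79 * 47) / (60 * 53) = 3713 / 3180
OR = 1.1676

1.1676


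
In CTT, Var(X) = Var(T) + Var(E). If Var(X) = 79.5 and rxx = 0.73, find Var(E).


var_true = rxx * var_obs = 0.73 * 79.5 = 58.035
var_error = var_obs - var_true
var_error = 79.5 - 58.035
var_error = 21.465

21.465


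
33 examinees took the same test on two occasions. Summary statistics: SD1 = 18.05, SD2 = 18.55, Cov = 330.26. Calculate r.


r = cov(X,Y) / (SD_X * SD_Y)
r = 330.26 / (18.05 * 18.55)
r = 330.26 / 334.8275
r = 0.9864

0.9864


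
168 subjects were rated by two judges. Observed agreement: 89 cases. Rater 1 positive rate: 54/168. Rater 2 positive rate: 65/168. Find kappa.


P_o = 89/168 = 0.529762
P_e = (54*65 + 114*103) / 28224 = 0.540391
kappa = (P_o - P_e) / (1 - P_e)
kappa = (0.529762 - 0.540391) / (1 - 0.540391)
kappa = -0.0231

-0.0231


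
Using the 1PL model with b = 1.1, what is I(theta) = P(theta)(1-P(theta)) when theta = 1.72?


P = 1/(1+exp(-(1.72-1.1))) = 0.6502
I = P*(1-P) = 0.6502 * 0.3498
I = 0.2274

0.2274


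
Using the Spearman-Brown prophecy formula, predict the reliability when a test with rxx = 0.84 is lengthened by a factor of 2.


r_new = (n * rxx) / (1 + (n-1) * rxx)
r_new = (2 * 0.84) / (1 + 1 * 0.84)
r_new = 1.68 / 1.84
r_new = 0.913

0.913


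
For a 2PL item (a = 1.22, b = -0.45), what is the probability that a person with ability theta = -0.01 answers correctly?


a*(theta - b) = 1.22 * (-0.01 - -0.45) = 0.5368
exp(-0.5368) = 0.5846
P = 1 / (1 + 0.5846)
P = 0.6311

0.6311


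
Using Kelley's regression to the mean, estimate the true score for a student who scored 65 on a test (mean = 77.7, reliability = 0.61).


T_est = rxx * X + (1 - rxx) * mean
T_est = 0.61 * 65 + 0.39 * 77.7
T_est = 39.65 + 30.303
T_est = 69.953

69.953


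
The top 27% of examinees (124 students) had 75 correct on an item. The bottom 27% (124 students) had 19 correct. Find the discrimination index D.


p_upper = 75/124 = 0.6048
p_lower = 19/124 = 0.1532
D = 0.6048 - 0.1532 = 0.4516

0.4516


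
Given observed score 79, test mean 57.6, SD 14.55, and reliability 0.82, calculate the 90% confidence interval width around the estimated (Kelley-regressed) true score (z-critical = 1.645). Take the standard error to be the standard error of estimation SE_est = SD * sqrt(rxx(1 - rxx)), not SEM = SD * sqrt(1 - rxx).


True score estimate = 0.82*79 + 0.18*57.6 = 75.148
SE_est = SD * sqrt(rxx * (1 - rxx)) = 14.55 * sqrt(0.82 * 0.18) = 14.55 * sqrt(0.1476) = 5.589927
CI = T_est +/- z * SE_est, so width = 2 * z * SE_est = 2 * 1.645 * 5.589927
Width = 18.3909

18.3909


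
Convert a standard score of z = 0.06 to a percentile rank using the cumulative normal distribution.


CDF(z) = 0.5 * (1 + erf(z/sqrt(2)))
erf(0.0424) = 0.0478
CDF = 0.5239
Percentile rank = 0.5239 * 100 = 52.39

52.39


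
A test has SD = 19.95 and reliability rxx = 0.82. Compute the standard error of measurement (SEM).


SEM = SD * sqrt(1 - rxx)
SEM = 19.95 * sqrt(1 - 0.82)
SEM = 19.95 * sqrt(0.18) = 19.95 * 0.424264
SEM = 8.4641

8.4641


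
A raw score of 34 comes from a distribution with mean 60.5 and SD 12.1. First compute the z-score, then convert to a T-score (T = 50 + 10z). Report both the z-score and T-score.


z = (X - mean) / SD = (34 - 60.5) / 12.1
z = -26.5 / 12.1
z = -2.1901
T-score = T = 50 + 10z
Carry z at full precision (z = -26.5 / 12.1) into the conversion:
T-score = 50 + 10 * (-26.5 / 12.1) = 50 + -265 / 12.1
T-score = 50 + -21.9008
T-score = 28.0992

28.0992


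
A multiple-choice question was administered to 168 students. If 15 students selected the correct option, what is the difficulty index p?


Item difficulty p = number correct / total examinees
p = 15 / 168
p = 0.0893

0.0893
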